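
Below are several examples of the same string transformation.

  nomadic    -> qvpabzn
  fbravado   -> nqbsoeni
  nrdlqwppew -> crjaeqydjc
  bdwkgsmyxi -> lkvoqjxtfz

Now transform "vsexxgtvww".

Each output is the input with this applied: shift every letter 13 places forward in the alphabet (wrapping around) — i.e. ROT13, then move the last 3 characters to the front (rotate right by 3).
On "vsexxgtvww": the first step gives "ifrkktgijj", and the second then gives "ijjifrkktg".
(Check on "fbravado": → "soeninqb" → "nqbsoeni" ✓)

ijjifrkktg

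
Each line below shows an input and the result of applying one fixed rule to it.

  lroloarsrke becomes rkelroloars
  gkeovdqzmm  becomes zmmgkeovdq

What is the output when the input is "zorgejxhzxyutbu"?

Each output is the input with this applied: move the last 3 characters to the front (rotate right by 3).
Doing the same to "zorgejxhzxyutbu": "tbuzorgejxhzxyu".

tbuzorgejxhzxyu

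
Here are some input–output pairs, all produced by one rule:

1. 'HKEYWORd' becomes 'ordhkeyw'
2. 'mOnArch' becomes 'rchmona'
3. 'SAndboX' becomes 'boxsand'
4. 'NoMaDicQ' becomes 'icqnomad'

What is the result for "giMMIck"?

The transformation: move the last 3 characters to the front (rotate right by 3), then convert every letter to lowercase.
"giMMIck" → "ickgimm".

ickgimm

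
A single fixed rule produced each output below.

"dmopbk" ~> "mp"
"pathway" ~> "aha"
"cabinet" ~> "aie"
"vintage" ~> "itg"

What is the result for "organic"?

rai

In each case the input is transformed by: delete the last character, then keep every other character starting from the second (positions 2nd, 4th, 6th, ...).
Starting from "organic": after the first operation, "organi"; after the second, "rai".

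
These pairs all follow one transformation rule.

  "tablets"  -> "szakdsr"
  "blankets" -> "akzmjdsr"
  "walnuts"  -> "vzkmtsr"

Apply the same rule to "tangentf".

Looking at the pairs, the operation is to shift every letter 1 place backward in the alphabet (wrapping around).
Doing the same to "tangentf": "szmfdmse".

szmfdmse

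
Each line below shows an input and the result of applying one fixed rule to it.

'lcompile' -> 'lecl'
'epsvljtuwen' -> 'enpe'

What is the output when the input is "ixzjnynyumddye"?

iexy

Rule — take characters alternately from the front and the back (1st, last, 2nd, 2nd-last, ...), then keep only the first 4 characters.
Applying both steps to "ixzjnynyumddye": "iexyzdjdnmyuny", then "iexy".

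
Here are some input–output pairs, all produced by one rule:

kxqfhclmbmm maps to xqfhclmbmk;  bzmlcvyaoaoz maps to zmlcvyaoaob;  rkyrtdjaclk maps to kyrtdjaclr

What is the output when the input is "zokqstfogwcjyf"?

okqstfogwcjyz

Looking at the pairs, the operation is to delete the last character, then move the first character to the end.
On "zokqstfogwcjyf": the first step gives "zokqstfogwcjy", and the second then gives "okqstfogwcjyz".
(Check on "kxqfhclmbmm": → "kxqfhclmbm" → "xqfhclmbmk" ✓)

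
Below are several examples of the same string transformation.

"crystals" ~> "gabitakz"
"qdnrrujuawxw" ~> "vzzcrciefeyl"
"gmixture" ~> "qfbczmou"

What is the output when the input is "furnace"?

zvikmnc

What's happening: shift every letter 8 places forward in the alphabet (wrapping around), then move the first 2 characters to the end (rotate left by 2).
For "furnace", step one produces "nczvikm"; step two turns that into "zvikmnc".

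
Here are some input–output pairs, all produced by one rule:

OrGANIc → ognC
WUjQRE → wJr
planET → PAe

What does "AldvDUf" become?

In each case the input is transformed by: flip the case of every letter, then keep every other character starting from the first (positions 1st, 3rd, 5th, ...).
Working it through for "AldvDUf": intermediate "aLDVduF", final "aDdF".

aDdF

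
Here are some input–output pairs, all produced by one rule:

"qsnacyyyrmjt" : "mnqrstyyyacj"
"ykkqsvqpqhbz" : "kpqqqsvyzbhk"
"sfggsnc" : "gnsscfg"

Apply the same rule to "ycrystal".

rstyyacl

The rule is to sort the characters into alphabetical order, then move the first 3 characters to the end (rotate left by 3).
Working it through for "ycrystal": intermediate "aclrstyy", final "rstyyacl".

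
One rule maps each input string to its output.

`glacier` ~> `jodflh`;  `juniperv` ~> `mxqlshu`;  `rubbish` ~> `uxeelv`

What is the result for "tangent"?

Looking at the pairs, the operation is to shift every letter 3 places forward in the alphabet (wrapping around), then delete the last character.
For "tangent", step one produces "wdqjhqw"; step two turns that into "wdqjhq".

wdqjhq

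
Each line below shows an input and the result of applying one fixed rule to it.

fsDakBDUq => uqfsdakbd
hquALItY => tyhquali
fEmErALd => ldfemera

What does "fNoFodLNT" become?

ntfnofodl

Looking at the pairs, the operation is to move the last 2 characters to the front (rotate right by 2), then convert every letter to lowercase.
Starting from "fNoFodLNT": after the first operation, "NTfNoFodL"; after the second, "ntfnofodl".
(Check on "hquALItY": → "tYhquALI" → "tyhquali" ✓)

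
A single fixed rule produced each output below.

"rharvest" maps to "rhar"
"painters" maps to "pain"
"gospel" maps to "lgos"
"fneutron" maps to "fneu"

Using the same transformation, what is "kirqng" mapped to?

In each case the input is transformed by: swap the front and back halves of the string, then keep only the last 4 characters.
Working it through for "kirqng": intermediate "qngkir", final "gkir".
(Check on "fneutron": → "tronfneu" → "fneu" ✓)

gkir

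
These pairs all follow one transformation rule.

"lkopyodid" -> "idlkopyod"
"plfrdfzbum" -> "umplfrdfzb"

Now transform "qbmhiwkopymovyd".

The pattern: move the last 2 characters to the front (rotate right by 2).
On "qbmhiwkopymovyd" that produces "ydqbmhiwkopymov".

ydqbmhiwkopymov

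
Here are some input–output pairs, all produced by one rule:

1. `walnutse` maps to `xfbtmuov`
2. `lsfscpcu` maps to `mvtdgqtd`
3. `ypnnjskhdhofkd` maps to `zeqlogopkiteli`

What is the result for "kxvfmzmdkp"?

lqylwegnna

Rule — take characters alternately from the front and the back (1st, last, 2nd, 2nd-last, ...), then shift every letter 1 place forward in the alphabet (wrapping around).
Starting from "kxvfmzmdkp": after the first operation, "kpxkvdfmmz"; after the second, "lqylwegnna".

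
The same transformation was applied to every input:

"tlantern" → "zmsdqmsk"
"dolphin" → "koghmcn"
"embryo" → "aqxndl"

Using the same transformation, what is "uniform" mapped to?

henqltm

The pattern: shift every letter 1 place backward in the alphabet (wrapping around), then move the first 2 characters to the end (rotate left by 2).
"uniform" → "tmhenql" → "henqltm".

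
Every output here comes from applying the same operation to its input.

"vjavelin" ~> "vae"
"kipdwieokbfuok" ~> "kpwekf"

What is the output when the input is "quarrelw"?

qar

What's happening: keep every other character starting from the first (positions 1st, 3rd, 5th, ...), then delete the last character.
On "quarrelw": the first step gives "qarl", and the second then gives "qar".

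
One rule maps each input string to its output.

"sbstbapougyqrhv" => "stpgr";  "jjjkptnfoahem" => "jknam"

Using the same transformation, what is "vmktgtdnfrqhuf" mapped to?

vtdru

Looking at the pairs, the operation is to keep one character in every 3, starting at position 1 (positions 1st, 4th, 7th, ...).
On "vmktgtdnfrqhuf" that produces "vtdru".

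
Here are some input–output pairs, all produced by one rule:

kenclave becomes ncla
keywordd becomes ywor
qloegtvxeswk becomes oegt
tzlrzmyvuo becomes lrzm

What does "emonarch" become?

onar

Each output is the input with this applied: delete the first 2 characters, then keep only the first 4 characters.
Starting from "emonarch": after the first operation, "onarch"; after the second, "onar".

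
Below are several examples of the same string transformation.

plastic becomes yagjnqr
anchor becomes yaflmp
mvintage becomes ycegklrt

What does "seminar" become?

ycgklpq

What's happening: sort the characters into alphabetical order, then shift every letter 2 places backward in the alphabet (wrapping around).
Doing the same to "seminar": "ycgklpq".
(Check on "mvintage": → "aegimntv" → "ycegklrt" ✓)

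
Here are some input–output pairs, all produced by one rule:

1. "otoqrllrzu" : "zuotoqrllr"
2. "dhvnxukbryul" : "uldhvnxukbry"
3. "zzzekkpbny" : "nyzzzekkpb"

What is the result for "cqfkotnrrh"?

rhcqfkotnr

The pattern: move the last 2 characters to the front (rotate right by 2).
On "cqfkotnrrh" that produces "rhcqfkotnr".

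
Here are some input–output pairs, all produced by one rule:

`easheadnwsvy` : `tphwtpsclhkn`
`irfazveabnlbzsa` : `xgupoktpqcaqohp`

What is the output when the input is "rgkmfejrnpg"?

gvzbutygcev

The rule is to shift every letter 11 places backward in the alphabet (wrapping around).
Doing the same to "rgkmfejrnpg": "gvzbutygcev".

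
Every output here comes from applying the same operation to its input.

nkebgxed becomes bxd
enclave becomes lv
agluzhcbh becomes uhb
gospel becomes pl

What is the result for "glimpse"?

ms

In each case the input is transformed by: keep every other character starting from the second (positions 2nd, 4th, 6th, ...), then delete the first character.
Applying both steps to "glimpse": "lms", then "ms".
(Check on "gospel": → "opl" → "pl" ✓)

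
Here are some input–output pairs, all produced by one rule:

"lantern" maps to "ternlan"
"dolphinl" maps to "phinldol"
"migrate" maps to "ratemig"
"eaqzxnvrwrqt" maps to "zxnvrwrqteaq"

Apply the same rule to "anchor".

Each output is the input with this applied: move the first 3 characters to the end (rotate left by 3).
On "anchor" that produces "horanc".

horanc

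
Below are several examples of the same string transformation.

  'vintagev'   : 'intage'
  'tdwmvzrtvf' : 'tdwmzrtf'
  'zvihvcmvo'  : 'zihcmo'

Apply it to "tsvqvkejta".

tsqkejta

Rule — remove every "v".
Doing the same to "tsvqvkejta": "tsqkejta".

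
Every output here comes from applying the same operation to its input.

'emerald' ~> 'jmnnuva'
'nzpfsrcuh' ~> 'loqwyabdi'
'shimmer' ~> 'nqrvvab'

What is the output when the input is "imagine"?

In each case the input is transformed by: sort the characters into alphabetical order, then shift every letter 9 places forward in the alphabet (wrapping around).
On "imagine": the first step gives "aegiimn", and the second then gives "jnprrvw".
(Check on "nzpfsrcuh": → "cfhnprsuz" → "loqwyabdi" ✓)

jnprrvw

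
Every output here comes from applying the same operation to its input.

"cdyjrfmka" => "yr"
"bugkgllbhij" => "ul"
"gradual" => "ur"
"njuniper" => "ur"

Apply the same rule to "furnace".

What's happening: sort the characters into reverse alphabetical order, then keep only the first 2 characters.
Starting from "furnace": after the first operation, "urnfeca"; after the second, "ur".
(Check on "bugkgllbhij": → "ullkjihggbb" → "ul" ✓)

ur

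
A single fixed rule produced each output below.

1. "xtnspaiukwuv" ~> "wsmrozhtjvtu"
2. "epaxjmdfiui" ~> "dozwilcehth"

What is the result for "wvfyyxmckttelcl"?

vuexxwlbjssdkbk

What's happening: shift every letter 1 place backward in the alphabet (wrapping around).
Doing the same to "wvfyyxmckttelcl": "vuexxwlbjssdkbk".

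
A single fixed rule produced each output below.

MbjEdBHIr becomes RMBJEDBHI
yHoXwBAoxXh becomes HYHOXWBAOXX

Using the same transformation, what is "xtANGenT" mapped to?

What's happening: move the last character to the front, then convert every letter to uppercase.
"xtANGenT" → "TxtANGen" → "TXTANGEN".

TXTANGEN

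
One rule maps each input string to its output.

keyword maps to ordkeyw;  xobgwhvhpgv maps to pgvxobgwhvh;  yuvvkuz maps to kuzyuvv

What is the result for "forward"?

ardforw

The pattern: move the last 3 characters to the front (rotate right by 3).
For "forward" the result is "ardforw".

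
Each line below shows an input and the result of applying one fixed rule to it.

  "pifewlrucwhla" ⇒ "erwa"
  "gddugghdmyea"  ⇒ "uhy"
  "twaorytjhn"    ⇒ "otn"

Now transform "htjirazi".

iz

Rule — delete the first character, then keep one character in every 3, starting at position 3 (positions 3rd, 6th, 9th, ...).
Applying that to "htjirazi" gives "iz".
(Check on "gddugghdmyea": → "ddugghdmyea" → "uhy" ✓)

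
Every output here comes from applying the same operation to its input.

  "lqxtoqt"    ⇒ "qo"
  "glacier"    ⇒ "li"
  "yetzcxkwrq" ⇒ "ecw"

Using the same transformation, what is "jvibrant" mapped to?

Looking at the pairs, the operation is to keep one character in every 3, starting at position 2 (positions 2nd, 5th, 8th, ...).
Applying that to "jvibrant" gives "vrt".

vrt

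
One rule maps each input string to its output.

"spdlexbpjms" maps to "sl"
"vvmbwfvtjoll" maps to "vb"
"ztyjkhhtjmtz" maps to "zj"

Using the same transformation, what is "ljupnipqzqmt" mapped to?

lp

Rule — keep one character in every 3, starting at position 1 (positions 1st, 4th, 7th, ...), then delete the last 2 characters.
"ljupnipqzqmt" → "lppq" → "lp".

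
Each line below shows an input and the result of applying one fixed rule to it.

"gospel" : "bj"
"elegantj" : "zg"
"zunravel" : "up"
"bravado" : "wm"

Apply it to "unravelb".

Looking at the pairs, the operation is to shift every letter 5 places backward in the alphabet (wrapping around), then keep only the first 2 characters.
"unravelb" → "pimvqzgw" → "pi".

pi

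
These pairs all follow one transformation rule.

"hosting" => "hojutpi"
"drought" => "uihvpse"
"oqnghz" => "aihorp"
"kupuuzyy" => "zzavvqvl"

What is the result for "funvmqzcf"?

gdarnwovg

The transformation: shift every letter 1 place forward in the alphabet (wrapping around), then reverse the string.
On "funvmqzcf": the first step gives "gvownradg", and the second then gives "gdarnwovg".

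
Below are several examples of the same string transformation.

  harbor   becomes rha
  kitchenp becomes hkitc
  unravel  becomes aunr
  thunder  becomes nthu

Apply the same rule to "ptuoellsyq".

lptuoel

Looking at the pairs, the operation is to delete the last 3 characters, then move the last character to the front.
"ptuoellsyq" → "ptuoell" → "lptuoel".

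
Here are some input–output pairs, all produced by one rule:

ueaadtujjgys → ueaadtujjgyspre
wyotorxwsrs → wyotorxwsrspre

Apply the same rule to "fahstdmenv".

fahstdmenvpre

What's happening: append "pre".
For "fahstdmenv" the result is "fahstdmenvpre".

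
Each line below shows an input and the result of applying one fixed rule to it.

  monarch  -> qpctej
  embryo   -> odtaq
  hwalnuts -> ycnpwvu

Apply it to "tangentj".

cpigpvl

Rule — shift every letter 2 places forward in the alphabet (wrapping around), then delete the first character.
On "tangentj": the first step gives "vcpigpvl", and the second then gives "cpigpvl".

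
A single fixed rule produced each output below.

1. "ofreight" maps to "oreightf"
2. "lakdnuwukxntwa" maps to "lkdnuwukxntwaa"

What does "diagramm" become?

dagrammi

Rule — move the first character to the end, then swap the first and last characters.
For "diagramm", step one produces "iagrammd"; step two turns that into "dagrammi".
(Check on "lakdnuwukxntwa": → "akdnuwukxntwal" → "lkdnuwukxntwaa" ✓)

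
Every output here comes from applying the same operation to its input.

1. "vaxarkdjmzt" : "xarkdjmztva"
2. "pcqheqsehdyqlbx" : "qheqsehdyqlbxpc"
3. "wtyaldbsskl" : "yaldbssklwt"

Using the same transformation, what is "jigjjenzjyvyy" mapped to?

Each output is the input with this applied: move the first 2 characters to the end (rotate left by 2).
Applying that to "jigjjenzjyvyy" gives "gjjenzjyvyyji".

gjjenzjyvyyji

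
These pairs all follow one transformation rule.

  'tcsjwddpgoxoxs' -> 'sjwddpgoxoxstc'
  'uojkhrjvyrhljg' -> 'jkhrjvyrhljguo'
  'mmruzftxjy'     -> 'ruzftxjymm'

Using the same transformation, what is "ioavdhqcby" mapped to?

In each case the input is transformed by: move the first 2 characters to the end (rotate left by 2).
So "ioavdhqcby" becomes "avdhqcbyio".

avdhqcbyio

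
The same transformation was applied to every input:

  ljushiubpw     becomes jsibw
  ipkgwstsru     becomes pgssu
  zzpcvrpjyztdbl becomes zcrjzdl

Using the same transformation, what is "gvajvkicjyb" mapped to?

vjkcy

The rule is to keep every other character starting from the second (positions 2nd, 4th, 6th, ...).
So "gvajvkicjyb" becomes "vjkcy".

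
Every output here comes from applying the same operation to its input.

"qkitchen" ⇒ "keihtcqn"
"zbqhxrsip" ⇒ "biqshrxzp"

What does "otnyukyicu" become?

Rule — take characters alternately from the front and the back (1st, last, 2nd, 2nd-last, ...), then move the first 2 characters to the end (rotate left by 2).
Starting from "otnyukyicu": after the first operation, "outcniyyuk"; after the second, "tcniyyukou".

tcniyyukou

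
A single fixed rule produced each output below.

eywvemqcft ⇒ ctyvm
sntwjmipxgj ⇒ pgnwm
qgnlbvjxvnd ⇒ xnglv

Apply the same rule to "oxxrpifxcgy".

xgxri

Rule — keep every other character starting from the second (positions 2nd, 4th, 6th, ...), then move the first 3 characters to the end (rotate left by 3).
For "oxxrpifxcgy", step one produces "xrixg"; step two turns that into "xgxri".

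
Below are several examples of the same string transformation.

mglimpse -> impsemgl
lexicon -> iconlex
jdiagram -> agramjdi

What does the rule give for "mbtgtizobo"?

The pattern: move the first 3 characters to the end (rotate left by 3).
On "mbtgtizobo" that produces "gtizobombt".

gtizobombt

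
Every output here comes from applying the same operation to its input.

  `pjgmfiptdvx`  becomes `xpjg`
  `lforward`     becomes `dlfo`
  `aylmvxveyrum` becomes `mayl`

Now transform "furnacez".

zfur

Looking at the pairs, the operation is to move the first 3 characters to the end (rotate left by 3), then keep only the last 4 characters.
Working it through for "furnacez": intermediate "nacezfur", final "zfur".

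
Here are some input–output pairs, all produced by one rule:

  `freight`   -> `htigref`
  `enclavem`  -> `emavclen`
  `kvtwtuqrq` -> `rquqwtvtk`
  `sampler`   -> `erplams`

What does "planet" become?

etanpl

Looking at the pairs, the operation is to reverse the string, then swap each adjacent pair of characters (1↔2, 3↔4, ...).
Starting from "planet": after the first operation, "tenalp"; after the second, "etanpl".
(Check on "freight": → "thgierf" → "htigref" ✓)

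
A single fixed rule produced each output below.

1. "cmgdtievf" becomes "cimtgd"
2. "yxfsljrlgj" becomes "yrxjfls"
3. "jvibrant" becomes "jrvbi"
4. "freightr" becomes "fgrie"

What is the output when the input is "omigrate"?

ormgi

In each case the input is transformed by: delete the last 3 characters, then take characters alternately from the front and the back (1st, last, 2nd, 2nd-last, ...).
Working it through for "omigrate": intermediate "omigr", final "ormgi".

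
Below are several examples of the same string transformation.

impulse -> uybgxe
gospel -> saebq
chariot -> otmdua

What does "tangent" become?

Looking at the pairs, the operation is to shift every letter 12 places forward in the alphabet (wrapping around), then delete the last character.
Starting from "tangent": after the first operation, "fmzsqzf"; after the second, "fmzsqz".

fmzsqz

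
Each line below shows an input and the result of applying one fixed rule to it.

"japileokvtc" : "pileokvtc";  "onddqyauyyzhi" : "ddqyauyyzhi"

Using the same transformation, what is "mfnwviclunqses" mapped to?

Looking at the pairs, the operation is to delete the first 2 characters.
On "mfnwviclunqses" that produces "nwviclunqses".

nwviclunqses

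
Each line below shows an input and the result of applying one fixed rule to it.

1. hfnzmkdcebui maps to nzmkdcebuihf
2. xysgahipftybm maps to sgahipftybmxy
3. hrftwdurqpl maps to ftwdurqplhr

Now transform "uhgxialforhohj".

Each output is the input with this applied: move the first 2 characters to the end (rotate left by 2).
On "uhgxialforhohj" that produces "gxialforhohjuh".

gxialforhohjuh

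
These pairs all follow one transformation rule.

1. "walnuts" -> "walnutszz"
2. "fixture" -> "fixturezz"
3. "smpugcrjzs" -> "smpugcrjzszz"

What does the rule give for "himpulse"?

himpulsezz

The rule is to append "zz".
Doing the same to "himpulse": "himpulsezz".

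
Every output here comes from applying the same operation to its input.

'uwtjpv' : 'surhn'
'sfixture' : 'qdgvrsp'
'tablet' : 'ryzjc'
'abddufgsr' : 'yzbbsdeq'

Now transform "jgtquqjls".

herosohj

The transformation: shift every letter 2 places backward in the alphabet (wrapping around), then delete the last character.
Applying both steps to "jgtquqjls": "herosohjq", then "herosohj".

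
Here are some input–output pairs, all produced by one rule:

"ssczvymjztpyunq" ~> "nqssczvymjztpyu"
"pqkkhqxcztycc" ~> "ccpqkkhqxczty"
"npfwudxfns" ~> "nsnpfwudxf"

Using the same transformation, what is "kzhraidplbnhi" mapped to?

hikzhraidplbn

Looking at the pairs, the operation is to move the last 2 characters to the front (rotate right by 2).
So "kzhraidplbnhi" becomes "hikzhraidplbn".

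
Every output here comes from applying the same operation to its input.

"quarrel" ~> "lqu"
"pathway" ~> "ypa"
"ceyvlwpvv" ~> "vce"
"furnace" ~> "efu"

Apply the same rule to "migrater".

rmi

Each output is the input with this applied: move the first 2 characters to the end (rotate left by 2), then keep only the last 3 characters.
For "migrater", step one produces "gratermi"; step two turns that into "rmi".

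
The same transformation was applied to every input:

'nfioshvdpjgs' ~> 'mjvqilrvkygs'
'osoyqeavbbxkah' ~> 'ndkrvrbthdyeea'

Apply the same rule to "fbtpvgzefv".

hiyiewsyjc

What's happening: shift every letter 3 places forward in the alphabet (wrapping around), then move the last 3 characters to the front (rotate right by 3).
Applying both steps to "fbtpvgzefv": "iewsyjchiy", then "hiyiewsyjc".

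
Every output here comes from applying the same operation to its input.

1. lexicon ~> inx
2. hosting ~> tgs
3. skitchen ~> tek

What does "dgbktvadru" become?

kaub

What's happening: move the first 3 characters to the end (rotate left by 3), then keep one character in every 3, starting at position 1 (positions 1st, 4th, 7th, ...).
For "dgbktvadru" the result is "kaub".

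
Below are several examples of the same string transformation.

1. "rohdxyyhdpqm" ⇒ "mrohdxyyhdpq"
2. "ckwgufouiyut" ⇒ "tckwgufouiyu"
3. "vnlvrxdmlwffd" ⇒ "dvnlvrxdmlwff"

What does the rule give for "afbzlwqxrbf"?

fafbzlwqxrb

Rule — move the last character to the front.
So "afbzlwqxrbf" becomes "fafbzlwqxrb".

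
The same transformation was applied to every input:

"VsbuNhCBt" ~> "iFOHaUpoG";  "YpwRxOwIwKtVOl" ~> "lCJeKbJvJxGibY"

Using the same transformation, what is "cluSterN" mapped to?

PYHfGREa

What's happening: shift every letter 13 places forward in the alphabet (wrapping around) — i.e. ROT13, then flip the case of every letter.
Doing the same to "cluSterN": "PYHfGREa".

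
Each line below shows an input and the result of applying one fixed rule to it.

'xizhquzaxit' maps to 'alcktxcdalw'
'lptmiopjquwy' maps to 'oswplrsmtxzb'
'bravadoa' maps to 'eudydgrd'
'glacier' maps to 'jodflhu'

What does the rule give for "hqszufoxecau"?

Looking at the pairs, the operation is to shift every letter 3 places forward in the alphabet (wrapping around).
For "hqszufoxecau" the result is "ktvcxirahfdx".

ktvcxirahfdx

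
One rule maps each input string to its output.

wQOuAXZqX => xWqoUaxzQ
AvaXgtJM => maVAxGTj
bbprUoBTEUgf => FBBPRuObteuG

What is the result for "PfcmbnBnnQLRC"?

cpFCMBNbNNqlr

Each output is the input with this applied: flip the case of every letter, then move the last character to the front.
On "PfcmbnBnnQLRC": the first step gives "pFCMBNbNNqlrc", and the second then gives "cpFCMBNbNNqlr".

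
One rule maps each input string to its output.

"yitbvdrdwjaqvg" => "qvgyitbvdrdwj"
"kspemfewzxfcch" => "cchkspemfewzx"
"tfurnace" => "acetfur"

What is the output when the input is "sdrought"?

ghtsdro

The pattern: move the last 3 characters to the front (rotate right by 3), then delete the last character.
"sdrought" → "ghtsdrou" → "ghtsdro".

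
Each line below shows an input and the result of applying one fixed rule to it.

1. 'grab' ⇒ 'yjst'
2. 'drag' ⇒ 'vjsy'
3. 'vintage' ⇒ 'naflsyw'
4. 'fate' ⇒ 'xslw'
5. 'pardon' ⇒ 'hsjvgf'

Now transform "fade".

The rule is to shift every letter 8 places backward in the alphabet (wrapping around).
For "fade" the result is "xsvw".

xsvw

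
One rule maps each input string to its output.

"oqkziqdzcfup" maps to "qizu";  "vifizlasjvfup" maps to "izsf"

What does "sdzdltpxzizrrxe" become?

dlxzx

Looking at the pairs, the operation is to keep one character in every 3, starting at position 2 (positions 2nd, 5th, 8th, ...).
Doing the same to "sdzdltpxzizrrxe": "dlxzx".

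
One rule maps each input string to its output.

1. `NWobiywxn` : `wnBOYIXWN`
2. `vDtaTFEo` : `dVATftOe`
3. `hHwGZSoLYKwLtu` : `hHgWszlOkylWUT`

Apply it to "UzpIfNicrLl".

The rule is to swap each adjacent pair of characters (1↔2, 3↔4, ...), then flip the case of every letter.
"UzpIfNicrLl" → "ZuiPnFCIlRL".

ZuiPnFCIlRL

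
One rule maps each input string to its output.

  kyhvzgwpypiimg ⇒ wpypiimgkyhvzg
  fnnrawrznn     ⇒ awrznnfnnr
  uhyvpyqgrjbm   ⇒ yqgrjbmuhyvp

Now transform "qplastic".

asticqpl

In each case the input is transformed by: swap the front and back halves of the string, then move the last character to the front.
"qplastic" → "sticqpla" → "asticqpl".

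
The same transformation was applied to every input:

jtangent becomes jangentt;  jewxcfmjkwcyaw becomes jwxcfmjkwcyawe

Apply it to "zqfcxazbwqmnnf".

zfcxazbwqmnnfq

What's happening: move the first character to the end, then swap the first and last characters.
So "zqfcxazbwqmnnf" becomes "zfcxazbwqmnnfq".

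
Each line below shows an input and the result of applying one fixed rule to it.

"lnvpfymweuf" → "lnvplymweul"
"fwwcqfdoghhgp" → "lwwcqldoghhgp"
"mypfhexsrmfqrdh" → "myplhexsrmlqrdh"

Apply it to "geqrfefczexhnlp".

The transformation: replace every "f" with "l".
"geqrfefczexhnlp" → "geqrlelczexhnlp".

geqrlelczexhnlp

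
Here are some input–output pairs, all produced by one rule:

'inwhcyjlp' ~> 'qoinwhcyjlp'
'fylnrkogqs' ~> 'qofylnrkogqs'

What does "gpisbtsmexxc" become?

Each output is the input with this applied: prepend "qo".
Doing the same to "gpisbtsmexxc": "qogpisbtsmexxc".

qogpisbtsmexxc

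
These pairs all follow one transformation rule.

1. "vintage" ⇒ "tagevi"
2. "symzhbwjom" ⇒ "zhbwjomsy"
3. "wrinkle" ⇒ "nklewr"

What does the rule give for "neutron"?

The rule is to move the first 2 characters to the end (rotate left by 2), then delete the first character.
Doing the same to "neutron": "tronne".
(Check on "symzhbwjom": → "mzhbwjomsy" → "zhbwjomsy" ✓)

tronne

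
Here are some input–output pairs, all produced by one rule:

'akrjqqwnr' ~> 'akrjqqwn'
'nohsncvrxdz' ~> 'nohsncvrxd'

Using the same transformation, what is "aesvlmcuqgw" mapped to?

Rule — delete the last character.
Doing the same to "aesvlmcuqgw": "aesvlmcuqg".

aesvlmcuqg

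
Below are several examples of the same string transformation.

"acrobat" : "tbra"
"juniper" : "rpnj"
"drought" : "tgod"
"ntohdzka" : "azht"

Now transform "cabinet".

tnbc

Each output is the input with this applied: reverse the string, then keep every other character starting from the first (positions 1st, 3rd, 5th, ...).
"cabinet" → "tnbc".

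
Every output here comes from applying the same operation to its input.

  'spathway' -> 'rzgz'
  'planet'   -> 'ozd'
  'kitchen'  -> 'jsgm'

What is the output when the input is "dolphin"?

ckgm

The pattern: shift every letter 1 place backward in the alphabet (wrapping around), then keep every other character starting from the first (positions 1st, 3rd, 5th, ...).
For "dolphin", step one produces "cnkoghm"; step two turns that into "ckgm".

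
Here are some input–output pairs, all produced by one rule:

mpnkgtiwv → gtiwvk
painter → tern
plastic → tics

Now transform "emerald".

Looking at the pairs, the operation is to delete the first 3 characters, then move the first character to the end.
For "emerald", step one produces "rald"; step two turns that into "aldr".

aldr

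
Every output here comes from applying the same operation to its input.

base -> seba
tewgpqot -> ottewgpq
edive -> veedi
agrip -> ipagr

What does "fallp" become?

lpfal

The rule is to move the last 2 characters to the front (rotate right by 2).
"fallp" → "lpfal".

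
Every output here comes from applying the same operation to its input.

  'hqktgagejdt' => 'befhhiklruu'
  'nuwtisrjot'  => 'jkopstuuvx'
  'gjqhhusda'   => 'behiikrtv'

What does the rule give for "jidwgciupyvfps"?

deghjjkqqtvwxz

What's happening: sort the characters into alphabetical order, then shift every letter 1 place forward in the alphabet (wrapping around).
On "jidwgciupyvfps": the first step gives "cdfgiijppsuvwy", and the second then gives "deghjjkqqtvwxz".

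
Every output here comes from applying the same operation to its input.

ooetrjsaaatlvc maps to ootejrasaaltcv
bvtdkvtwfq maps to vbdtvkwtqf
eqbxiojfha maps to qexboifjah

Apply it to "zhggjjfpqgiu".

hzggjjpfgqui

In each case the input is transformed by: swap each adjacent pair of characters (1↔2, 3↔4, ...).
For "zhggjjfpqgiu" the result is "hzggjjpfgqui".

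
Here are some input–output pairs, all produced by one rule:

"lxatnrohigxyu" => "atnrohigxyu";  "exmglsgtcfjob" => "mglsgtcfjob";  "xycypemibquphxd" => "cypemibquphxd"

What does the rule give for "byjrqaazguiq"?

In each case the input is transformed by: delete the first 2 characters.
"byjrqaazguiq" → "jrqaazguiq".

jrqaazguiq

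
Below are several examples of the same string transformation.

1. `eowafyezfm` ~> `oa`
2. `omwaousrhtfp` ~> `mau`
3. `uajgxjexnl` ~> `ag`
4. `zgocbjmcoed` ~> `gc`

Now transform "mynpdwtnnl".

The rule is to keep every other character starting from the second (positions 2nd, 4th, 6th, ...), then delete the last 3 characters.
Starting from "mynpdwtnnl": after the first operation, "ypwnl"; after the second, "yp".

yp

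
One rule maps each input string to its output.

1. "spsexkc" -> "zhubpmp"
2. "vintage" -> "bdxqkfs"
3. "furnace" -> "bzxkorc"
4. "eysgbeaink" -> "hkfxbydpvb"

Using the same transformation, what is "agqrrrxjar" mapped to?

oxguooondx

Looking at the pairs, the operation is to shift every letter 3 places backward in the alphabet (wrapping around), then reverse the string.
For "agqrrrxjar", step one produces "xdnooougxo"; step two turns that into "oxguooondx".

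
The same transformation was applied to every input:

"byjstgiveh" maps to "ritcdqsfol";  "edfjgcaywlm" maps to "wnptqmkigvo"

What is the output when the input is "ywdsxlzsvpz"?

Each output is the input with this applied: swap the first and last characters, then shift every letter 10 places forward in the alphabet (wrapping around).
Starting from "ywdsxlzsvpz": after the first operation, "zwdsxlzsvpy"; after the second, "jgnchvjcfzi".

jgnchvjcfzi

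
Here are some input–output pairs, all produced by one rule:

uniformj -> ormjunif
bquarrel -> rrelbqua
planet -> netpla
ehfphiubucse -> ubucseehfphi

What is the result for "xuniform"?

The pattern: swap the front and back halves of the string.
Doing the same to "xuniform": "formxuni".

formxuni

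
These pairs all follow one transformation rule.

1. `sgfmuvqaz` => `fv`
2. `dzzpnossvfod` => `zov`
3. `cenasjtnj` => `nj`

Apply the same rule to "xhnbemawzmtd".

nmz

Each output is the input with this applied: delete the last 2 characters, then keep one character in every 3, starting at position 3 (positions 3rd, 6th, 9th, ...).
For "xhnbemawzmtd", step one produces "xhnbemawzm"; step two turns that into "nmz".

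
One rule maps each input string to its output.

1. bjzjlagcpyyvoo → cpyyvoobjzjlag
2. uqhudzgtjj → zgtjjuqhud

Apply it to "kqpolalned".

alnedkqpol

In each case the input is transformed by: swap the front and back halves of the string.
So "kqpolalned" becomes "alnedkqpol".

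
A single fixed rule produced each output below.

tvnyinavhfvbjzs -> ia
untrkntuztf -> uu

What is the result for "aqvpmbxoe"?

The rule is to keep only the vowels.
"aqvpmbxoe" → "aoe".

aoe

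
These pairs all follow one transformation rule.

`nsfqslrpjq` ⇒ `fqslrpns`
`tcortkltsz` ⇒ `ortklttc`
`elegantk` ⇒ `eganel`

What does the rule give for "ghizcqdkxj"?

izcqdkgh

In each case the input is transformed by: delete the last 2 characters, then move the first 2 characters to the end (rotate left by 2).
"ghizcqdkxj" → "ghizcqdk" → "izcqdkgh".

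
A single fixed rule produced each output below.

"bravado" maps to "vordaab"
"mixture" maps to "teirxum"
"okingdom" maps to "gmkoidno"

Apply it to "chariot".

The rule is to take characters alternately from the front and the back (1st, last, 2nd, 2nd-last, ...), then swap the first and last characters.
Applying both steps to "chariot": "cthoair", then "rthoaic".

rthoaic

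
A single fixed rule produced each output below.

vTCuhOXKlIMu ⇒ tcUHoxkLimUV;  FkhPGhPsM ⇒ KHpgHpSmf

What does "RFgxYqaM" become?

fGXyQAmr

In each case the input is transformed by: flip the case of every letter, then move the first character to the end.
On "RFgxYqaM": the first step gives "rfGXyQAm", and the second then gives "fGXyQAmr".
(Check on "vTCuhOXKlIMu": → "VtcUHoxkLimU" → "tcUHoxkLimUV" ✓)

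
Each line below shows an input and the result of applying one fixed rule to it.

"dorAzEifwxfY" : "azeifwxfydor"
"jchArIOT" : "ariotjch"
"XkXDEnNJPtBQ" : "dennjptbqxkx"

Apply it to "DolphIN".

phindol

Looking at the pairs, the operation is to move the first 3 characters to the end (rotate left by 3), then convert every letter to lowercase.
Working it through for "DolphIN": intermediate "phINDol", final "phindol".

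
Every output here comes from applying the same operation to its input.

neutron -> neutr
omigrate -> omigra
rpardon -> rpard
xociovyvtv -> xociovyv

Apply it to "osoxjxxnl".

Looking at the pairs, the operation is to delete the last 2 characters.
Doing the same to "osoxjxxnl": "osoxjxx".

osoxjxx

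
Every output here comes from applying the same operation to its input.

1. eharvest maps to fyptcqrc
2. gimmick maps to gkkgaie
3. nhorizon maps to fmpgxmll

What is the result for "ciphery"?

The rule is to move the first character to the end, then shift every letter 2 places backward in the alphabet (wrapping around).
Applying both steps to "ciphery": "ipheryc", then "gnfcpwa".

gnfcpwa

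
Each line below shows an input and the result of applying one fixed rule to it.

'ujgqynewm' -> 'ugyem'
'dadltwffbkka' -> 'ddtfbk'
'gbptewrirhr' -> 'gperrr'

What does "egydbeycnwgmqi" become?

eybyngq

The rule is to keep every other character starting from the first (positions 1st, 3rd, 5th, ...).
Applying that to "egydbeycnwgmqi" gives "eybyngq".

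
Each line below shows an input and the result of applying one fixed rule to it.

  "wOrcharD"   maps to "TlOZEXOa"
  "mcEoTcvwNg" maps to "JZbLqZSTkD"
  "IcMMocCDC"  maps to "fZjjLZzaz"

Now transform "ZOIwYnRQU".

Looking at the pairs, the operation is to shift every letter 3 places backward in the alphabet (wrapping around), then flip the case of every letter.
"ZOIwYnRQU" → "WLFtVkONR" → "wlfTvKonr".

wlfTvKonr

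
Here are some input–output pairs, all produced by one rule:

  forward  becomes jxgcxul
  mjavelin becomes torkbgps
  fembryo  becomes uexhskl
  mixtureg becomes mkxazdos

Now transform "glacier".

Rule — shift every letter 6 places forward in the alphabet (wrapping around), then reverse the string.
"glacier" → "mrgiokx" → "xkoigrm".

xkoigrm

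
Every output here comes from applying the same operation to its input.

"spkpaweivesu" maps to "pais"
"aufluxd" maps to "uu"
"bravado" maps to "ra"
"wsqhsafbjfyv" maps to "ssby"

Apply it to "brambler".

rbr

The pattern: keep one character in every 3, starting at position 2 (positions 2nd, 5th, 8th, ...).
"brambler" → "rbr".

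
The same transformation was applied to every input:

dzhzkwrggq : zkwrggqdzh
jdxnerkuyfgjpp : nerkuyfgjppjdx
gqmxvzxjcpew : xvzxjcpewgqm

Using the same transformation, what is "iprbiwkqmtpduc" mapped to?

Looking at the pairs, the operation is to move the first 3 characters to the end (rotate left by 3).
For "iprbiwkqmtpduc" the result is "biwkqmtpducipr".

biwkqmtpducipr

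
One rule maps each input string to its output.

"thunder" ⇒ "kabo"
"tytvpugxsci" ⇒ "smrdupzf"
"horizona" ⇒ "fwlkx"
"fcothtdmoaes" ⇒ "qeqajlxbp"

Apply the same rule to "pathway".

etxv

The transformation: delete the first 3 characters, then shift every letter 3 places backward in the alphabet (wrapping around).
On "pathway": the first step gives "hway", and the second then gives "etxv".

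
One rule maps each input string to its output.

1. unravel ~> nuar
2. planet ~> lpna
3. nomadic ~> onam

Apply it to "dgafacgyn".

Each output is the input with this applied: swap each adjacent pair of characters (1↔2, 3↔4, ...), then keep only the first 4 characters.
For "dgafacgyn", step one produces "gdfacaygn"; step two turns that into "gdfa".

gdfa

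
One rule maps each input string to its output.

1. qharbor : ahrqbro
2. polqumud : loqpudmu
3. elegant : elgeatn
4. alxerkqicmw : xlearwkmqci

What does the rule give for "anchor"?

cnhaor

Each output is the input with this applied: move the first 2 characters to the end (rotate left by 2), then take characters alternately from the front and the back (1st, last, 2nd, 2nd-last, ...).
"anchor" → "choran" → "cnhaor".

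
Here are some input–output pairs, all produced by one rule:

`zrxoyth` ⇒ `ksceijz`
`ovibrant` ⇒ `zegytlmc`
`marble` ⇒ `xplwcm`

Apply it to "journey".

ujzpfyc

Each output is the input with this applied: shift every letter 11 places forward in the alphabet (wrapping around), then take characters alternately from the front and the back (1st, last, 2nd, 2nd-last, ...).
For "journey" the result is "ujzpfyc".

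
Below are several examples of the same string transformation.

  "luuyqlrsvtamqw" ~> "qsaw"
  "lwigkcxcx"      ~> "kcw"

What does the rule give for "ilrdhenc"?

hc

The pattern: move the first 2 characters to the end (rotate left by 2), then keep one character in every 3, starting at position 3 (positions 3rd, 6th, 9th, ...).
Applying both steps to "ilrdhenc": "rdhencil", then "hc".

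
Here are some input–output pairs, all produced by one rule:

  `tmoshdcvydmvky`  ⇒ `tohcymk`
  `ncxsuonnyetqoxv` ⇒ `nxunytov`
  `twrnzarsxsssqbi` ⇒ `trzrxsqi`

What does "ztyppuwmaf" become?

In each case the input is transformed by: keep every other character starting from the first (positions 1st, 3rd, 5th, ...).
For "ztyppuwmaf" the result is "zypwa".

zypwa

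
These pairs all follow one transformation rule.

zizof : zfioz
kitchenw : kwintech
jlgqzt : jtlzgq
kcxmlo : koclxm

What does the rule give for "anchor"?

arnoch

The rule is to take characters alternately from the front and the back (1st, last, 2nd, 2nd-last, ...).
On "anchor" that produces "arnoch".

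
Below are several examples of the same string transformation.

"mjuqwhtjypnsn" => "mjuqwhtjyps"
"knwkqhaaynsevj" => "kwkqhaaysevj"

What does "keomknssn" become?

keomkss

In each case the input is transformed by: remove every "n".
On "keomknssn" that produces "keomkss".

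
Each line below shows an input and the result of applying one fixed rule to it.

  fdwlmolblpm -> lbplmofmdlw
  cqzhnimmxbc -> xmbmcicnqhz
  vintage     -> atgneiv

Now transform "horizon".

Each output is the input with this applied: move the last 3 characters to the front (rotate right by 3), then take characters alternately from the front and the back (1st, last, 2nd, 2nd-last, ...).
For "horizon" the result is "ziornoh".
(Check on "vintage": → "agevint" → "atgneiv" ✓)

ziornoh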